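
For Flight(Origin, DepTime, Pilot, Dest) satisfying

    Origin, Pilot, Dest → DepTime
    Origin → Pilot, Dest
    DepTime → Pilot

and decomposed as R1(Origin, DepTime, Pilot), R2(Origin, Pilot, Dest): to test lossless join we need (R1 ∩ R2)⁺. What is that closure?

Origin, DepTime, Pilot, Dest

R1 ∩ R2 = {Origin, Pilot}.
Origin → Pilot, Dest applies, adding Dest
Origin, Pilot, Dest → DepTime applies, adding DepTime
Closure: {Origin, DepTime, Pilot, Dest}.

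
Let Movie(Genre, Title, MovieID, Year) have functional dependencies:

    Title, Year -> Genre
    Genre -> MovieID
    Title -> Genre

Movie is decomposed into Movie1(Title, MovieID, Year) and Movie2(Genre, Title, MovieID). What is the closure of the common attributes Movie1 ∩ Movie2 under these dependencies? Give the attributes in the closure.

Genre, Title, MovieID

Movie1 ∩ Movie2 = {Title, MovieID}.
Title → Genre applies, adding Genre
Closure: {Genre, Title, MovieID}.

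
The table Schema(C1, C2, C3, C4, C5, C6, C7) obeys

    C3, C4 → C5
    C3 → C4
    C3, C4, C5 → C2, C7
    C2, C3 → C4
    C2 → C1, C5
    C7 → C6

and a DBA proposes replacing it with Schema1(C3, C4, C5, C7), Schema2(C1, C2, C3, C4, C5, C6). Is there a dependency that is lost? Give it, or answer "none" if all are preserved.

Check C7 → C6: no single fragment contains all of {C6, C7}, and the restricted closure of {C7} across the fragments never reaches {C6}.
C3, C4 → C5 is preserved.
C3 → C4 is preserved.
C3, C4, C5 → C2, C7 is preserved.
C2, C3 → C4 is preserved.
C2 → C1, C5 is preserved.

C7 → C6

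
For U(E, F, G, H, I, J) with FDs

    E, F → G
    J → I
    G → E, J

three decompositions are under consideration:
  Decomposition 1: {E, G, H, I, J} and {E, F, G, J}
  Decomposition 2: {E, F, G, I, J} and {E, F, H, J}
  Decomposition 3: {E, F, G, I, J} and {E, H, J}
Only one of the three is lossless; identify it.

Decomposition 2

Decomposition 1: common = {E, G, J}, closure = {E, G, I, J} → lossy.
Decomposition 2: common = {E, F, J}, closure = {E, F, G, I, J} → lossless.
Decomposition 3: common = {E, J}, closure = {E, I, J} → lossy.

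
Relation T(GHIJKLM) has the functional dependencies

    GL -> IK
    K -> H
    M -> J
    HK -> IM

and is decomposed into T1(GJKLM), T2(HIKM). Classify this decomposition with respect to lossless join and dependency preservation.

Lossless test: (KM)⁺ = {HIJKM}, which contains all of one fragment — lossless.
Dependency preservation: GL → IK is not contained in any single fragment, but the restricted closure of its left-hand side across the fragments still reaches the right-hand side; the remaining FDs each lie inside some fragment. All dependencies are preserved.

lossless and dependency-preserving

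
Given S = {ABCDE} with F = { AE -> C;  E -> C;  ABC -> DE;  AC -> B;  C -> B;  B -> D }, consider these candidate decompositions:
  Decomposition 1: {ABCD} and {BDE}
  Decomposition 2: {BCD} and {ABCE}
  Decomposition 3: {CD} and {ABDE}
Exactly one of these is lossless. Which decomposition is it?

Decomposition 2

Decomposition 1: common = {BD}, closure = {BD} → lossy.
Decomposition 2: common = {BC}, closure = {BCD} → lossless.
Decomposition 3: common = {D}, closure = {D} → lossy.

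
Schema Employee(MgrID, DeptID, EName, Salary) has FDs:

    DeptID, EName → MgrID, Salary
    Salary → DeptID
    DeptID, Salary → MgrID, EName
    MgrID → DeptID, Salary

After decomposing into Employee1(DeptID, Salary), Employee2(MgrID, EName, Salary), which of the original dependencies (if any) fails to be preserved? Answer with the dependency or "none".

DeptID, EName → MgrID, Salary

Check DeptID, EName → MgrID, Salary: no single fragment contains all of {MgrID, DeptID, EName, Salary}, and the restricted closure of {DeptID, EName} across the fragments never reaches {MgrID, Salary}.
Salary → DeptID is preserved.
DeptID, Salary → MgrID, EName is preserved.
MgrID → DeptID, Salary is preserved.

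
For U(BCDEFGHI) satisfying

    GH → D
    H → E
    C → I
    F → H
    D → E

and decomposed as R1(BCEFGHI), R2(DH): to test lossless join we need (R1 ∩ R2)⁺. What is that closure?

R1 ∩ R2 = {H}.
H → E applies, adding E
Closure: {EH}.

EH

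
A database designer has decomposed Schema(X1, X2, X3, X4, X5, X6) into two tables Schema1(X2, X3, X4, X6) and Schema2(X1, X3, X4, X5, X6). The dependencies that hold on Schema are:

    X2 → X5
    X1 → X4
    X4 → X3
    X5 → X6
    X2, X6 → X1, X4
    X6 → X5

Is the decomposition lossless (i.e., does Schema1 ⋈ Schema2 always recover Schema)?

Common attributes: Schema1 ∩ Schema2 = {X3, X4, X6}.
Closure of {X3, X4, X6}: X6 → X5 applies, adding X5. So (X3, X4, X6)⁺ = {X3, X4, X5, X6}.
The closure contains neither all of Schema1 = {X2, X3, X4, X6} nor all of Schema2 = {X1, X3, X4, X5, X6}, so the common attributes are not a superkey of either fragment. The join is lossy.

No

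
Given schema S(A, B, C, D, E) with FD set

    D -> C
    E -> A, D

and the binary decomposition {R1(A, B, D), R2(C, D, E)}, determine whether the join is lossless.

Common attributes: R1 ∩ R2 = {D}.
Closure of {D}: D → C applies, adding C. So (D)⁺ = {C, D}.
The closure contains neither all of R1 = {A, B, D} nor all of R2 = {C, D, E}, so the common attributes are not a superkey of either fragment. The join is lossy.

No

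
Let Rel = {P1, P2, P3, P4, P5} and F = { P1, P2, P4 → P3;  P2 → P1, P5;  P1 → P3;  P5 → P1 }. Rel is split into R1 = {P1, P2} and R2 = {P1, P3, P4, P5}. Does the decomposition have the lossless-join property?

No

Common attributes: R1 ∩ R2 = {P1}.
Closure of {P1}: P1 → P3 applies, adding P3. So (P1)⁺ = {P1, P3}.
The closure contains neither all of R1 = {P1, P2} nor all of R2 = {P1, P3, P4, P5}, so the common attributes are not a superkey of either fragment. The join is lossy.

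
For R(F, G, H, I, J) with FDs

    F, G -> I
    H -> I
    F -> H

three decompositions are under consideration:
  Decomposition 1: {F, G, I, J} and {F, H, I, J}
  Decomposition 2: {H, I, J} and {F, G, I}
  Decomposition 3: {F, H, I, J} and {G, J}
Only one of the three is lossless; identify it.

Decomposition 1

Decomposition 1: common = {F, I, J}, closure = {F, H, I, J} → lossless.
Decomposition 2: common = {I}, closure = {I} → lossy.
Decomposition 3: common = {J}, closure = {J} → lossy.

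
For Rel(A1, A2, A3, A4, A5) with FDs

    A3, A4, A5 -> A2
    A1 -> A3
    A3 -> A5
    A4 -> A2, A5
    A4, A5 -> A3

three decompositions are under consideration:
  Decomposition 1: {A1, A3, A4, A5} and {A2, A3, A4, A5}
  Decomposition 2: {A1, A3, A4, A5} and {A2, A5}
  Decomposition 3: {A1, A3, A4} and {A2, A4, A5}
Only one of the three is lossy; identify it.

Decomposition 1: common = {A3, A4, A5}, closure = {A2, A3, A4, A5} → lossless.
Decomposition 2: common = {A5}, closure = {A5} → lossy.
Decomposition 3: common = {A4}, closure = {A2, A3, A4, A5} → lossless.

Decomposition 2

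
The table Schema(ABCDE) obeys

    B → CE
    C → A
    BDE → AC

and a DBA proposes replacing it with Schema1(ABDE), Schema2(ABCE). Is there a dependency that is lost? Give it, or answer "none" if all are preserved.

B → CE lies within Schema2.
C → A lies within Schema2.
BDE → AC: restricted closure across fragments reaches AC.
Every dependency is enforceable on the fragments, so the decomposition is dependency-preserving.

none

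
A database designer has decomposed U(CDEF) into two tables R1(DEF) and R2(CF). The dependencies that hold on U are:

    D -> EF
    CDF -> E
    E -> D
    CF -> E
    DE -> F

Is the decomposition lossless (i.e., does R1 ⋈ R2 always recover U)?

No

Common attributes: R1 ∩ R2 = {F}.
No dependency enlarges {F}, so (F)⁺ = {F}.
The closure contains neither all of R1 = {DEF} nor all of R2 = {CF}, so the common attributes are not a superkey of either fragment. The join is lossy.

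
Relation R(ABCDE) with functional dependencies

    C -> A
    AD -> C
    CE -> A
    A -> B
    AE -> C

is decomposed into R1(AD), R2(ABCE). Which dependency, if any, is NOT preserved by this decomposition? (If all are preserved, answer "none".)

AD -> C

Check AD → C: no single fragment contains all of {ACD}, and the restricted closure of {AD} across the fragments never reaches {C}.
C → A is preserved.
CE → A is preserved.
A → B is preserved.
AE → C is preserved.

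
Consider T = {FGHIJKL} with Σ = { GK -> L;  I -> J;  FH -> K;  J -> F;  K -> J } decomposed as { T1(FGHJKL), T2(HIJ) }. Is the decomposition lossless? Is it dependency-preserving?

Lossless test: (HJ)⁺ = {FHJK}, which is a superkey of neither fragment — lossy.
Dependency preservation: every FD's attributes lie within a single fragment, so each can be enforced locally — preserved.

lossy but dependency-preserving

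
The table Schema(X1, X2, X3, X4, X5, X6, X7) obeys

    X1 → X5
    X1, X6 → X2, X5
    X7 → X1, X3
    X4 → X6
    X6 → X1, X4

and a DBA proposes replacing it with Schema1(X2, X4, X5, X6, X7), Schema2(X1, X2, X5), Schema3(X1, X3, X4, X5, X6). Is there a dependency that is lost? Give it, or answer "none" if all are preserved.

X7 → X1, X3

Check X7 → X1, X3: no single fragment contains all of {X1, X3, X7}, and the restricted closure of {X7} across the fragments never reaches {X1, X3}.
X1 → X5 is preserved.
X1, X6 → X2, X5 is preserved.
X4 → X6 is preserved.
X6 → X1, X4 is preserved.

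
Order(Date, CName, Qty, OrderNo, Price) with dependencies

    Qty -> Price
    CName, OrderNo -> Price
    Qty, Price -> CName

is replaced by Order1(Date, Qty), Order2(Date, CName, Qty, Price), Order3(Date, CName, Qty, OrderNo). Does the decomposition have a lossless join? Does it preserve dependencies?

Lossless test (chase): Rows 1 and 2 agree on Qty; apply Qty→Price and equate their Price entries. Rows 1 and 3 agree on Qty; apply Qty→Price and equate their Price entries. Rows 1 and 2 agree on Qty, Price; apply Qty, Price→CName and equate their CName entries. Row 3 is now all distinguished symbols — the join is lossless.
Dependency preservation: the restricted closure of {CName, OrderNo} across the fragments never reaches {Price}, so CName, OrderNo → Price cannot be enforced without a join — not preserved.

lossless but not dependency-preserving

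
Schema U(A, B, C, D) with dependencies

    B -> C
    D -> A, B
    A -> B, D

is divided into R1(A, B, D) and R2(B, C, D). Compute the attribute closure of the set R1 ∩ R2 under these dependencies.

R1 ∩ R2 = {B, D}.
B → C applies, adding C
D → A, B applies, adding A
Closure: {A, B, C, D}.

A, B, C, D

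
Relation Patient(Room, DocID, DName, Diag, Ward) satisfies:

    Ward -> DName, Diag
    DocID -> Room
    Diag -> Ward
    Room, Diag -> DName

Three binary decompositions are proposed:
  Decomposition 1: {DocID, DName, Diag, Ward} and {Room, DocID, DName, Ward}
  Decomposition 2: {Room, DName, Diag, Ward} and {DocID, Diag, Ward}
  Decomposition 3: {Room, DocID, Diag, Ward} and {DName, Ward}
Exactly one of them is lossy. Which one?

Decomposition 2

Decomposition 1: common = {DocID, DName, Ward}, closure = {Room, DocID, DName, Diag, Ward} → lossless.
Decomposition 2: common = {Diag, Ward}, closure = {DName, Diag, Ward} → lossy.
Decomposition 3: common = {Ward}, closure = {DName, Diag, Ward} → lossless.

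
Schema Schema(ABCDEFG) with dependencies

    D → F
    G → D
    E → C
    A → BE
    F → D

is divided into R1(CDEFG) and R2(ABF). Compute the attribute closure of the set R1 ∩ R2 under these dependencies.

R1 ∩ R2 = {F}.
F → D applies, adding D
Closure: {DF}.

DF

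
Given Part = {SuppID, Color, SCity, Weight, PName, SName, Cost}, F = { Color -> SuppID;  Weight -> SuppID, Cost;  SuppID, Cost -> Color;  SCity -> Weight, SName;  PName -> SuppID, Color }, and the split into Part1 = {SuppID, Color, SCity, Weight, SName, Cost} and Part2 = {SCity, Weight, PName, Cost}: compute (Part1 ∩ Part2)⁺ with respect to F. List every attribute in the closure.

SuppID, Color, SCity, Weight, SName, Cost

Part1 ∩ Part2 = {SCity, Weight, Cost}.
Weight → SuppID, Cost applies, adding SuppID
SuppID, Cost → Color applies, adding Color
SCity → Weight, SName applies, adding SName
Closure: {SuppID, Color, SCity, Weight, SName, Cost}.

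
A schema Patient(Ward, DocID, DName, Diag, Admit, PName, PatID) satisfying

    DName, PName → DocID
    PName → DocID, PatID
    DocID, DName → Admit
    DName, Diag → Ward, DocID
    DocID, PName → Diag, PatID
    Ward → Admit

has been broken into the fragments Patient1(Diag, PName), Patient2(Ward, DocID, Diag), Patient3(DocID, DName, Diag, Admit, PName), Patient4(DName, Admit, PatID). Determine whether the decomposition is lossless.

No

Chase test. Columns are Ward, DocID, DName, Diag, Admit, PName, PatID; row i has aⱼ where attribute j ∈ Patienti, else bᵢⱼ.
Initial tableau (one row per fragment):
  row 1: b11 b12 b13 a4 b15 a6 b17
  row 2: a1 a2 b23 a4 b25 b26 b27
  row 3: b31 a2 a3 a4 a5 a6 b37
  row 4: b41 b42 a3 b44 a5 b46 a7
Rows 1 and 3 agree on PName; apply PName→DocID, PatID and equate their DocID, PatID entries.
No row becomes fully distinguished — the join is lossy.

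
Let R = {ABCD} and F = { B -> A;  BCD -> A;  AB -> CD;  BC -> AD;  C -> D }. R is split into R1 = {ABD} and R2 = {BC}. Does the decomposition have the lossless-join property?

Common attributes: R1 ∩ R2 = {B}.
Closure of {B}: B → A applies, adding A; AB → CD applies, adding CD. So (B)⁺ = {ABCD}.
This closure contains every attribute of R1, so R1 ∩ R2 → R1. The join is lossless.

Yes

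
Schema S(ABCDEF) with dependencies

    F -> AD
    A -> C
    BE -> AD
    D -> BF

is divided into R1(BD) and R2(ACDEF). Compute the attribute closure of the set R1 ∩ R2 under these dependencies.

R1 ∩ R2 = {D}.
D → BF applies, adding BF
F → AD applies, adding A
A → C applies, adding C
Closure: {ABCDF}.

ABCDF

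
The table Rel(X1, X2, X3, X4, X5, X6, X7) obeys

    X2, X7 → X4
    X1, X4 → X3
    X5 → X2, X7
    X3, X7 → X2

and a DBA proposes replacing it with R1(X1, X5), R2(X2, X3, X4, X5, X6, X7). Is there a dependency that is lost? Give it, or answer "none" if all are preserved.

Check X1, X4 → X3: no single fragment contains all of {X1, X3, X4}, and the restricted closure of {X1, X4} across the fragments never reaches {X3}.
X2, X7 → X4 is preserved.
X5 → X2, X7 is preserved.
X3, X7 → X2 is preserved.

X1, X4 → X3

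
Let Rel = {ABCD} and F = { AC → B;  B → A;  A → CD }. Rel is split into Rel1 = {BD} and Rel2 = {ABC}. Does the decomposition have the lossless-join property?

Yes

Common attributes: Rel1 ∩ Rel2 = {B}.
Closure of {B}: B → A applies, adding A; A → CD applies, adding CD. So (B)⁺ = {ABCD}.
This closure contains every attribute of Rel1, so Rel1 ∩ Rel2 → Rel1. The join is lossless.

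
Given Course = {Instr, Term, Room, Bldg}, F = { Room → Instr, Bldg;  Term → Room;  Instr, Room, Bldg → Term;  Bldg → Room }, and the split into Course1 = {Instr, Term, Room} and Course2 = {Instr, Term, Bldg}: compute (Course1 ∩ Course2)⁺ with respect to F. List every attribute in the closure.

Instr, Term, Room, Bldg

Course1 ∩ Course2 = {Instr, Term}.
Term → Room applies, adding Room
Room → Instr, Bldg applies, adding Bldg
Closure: {Instr, Term, Room, Bldg}.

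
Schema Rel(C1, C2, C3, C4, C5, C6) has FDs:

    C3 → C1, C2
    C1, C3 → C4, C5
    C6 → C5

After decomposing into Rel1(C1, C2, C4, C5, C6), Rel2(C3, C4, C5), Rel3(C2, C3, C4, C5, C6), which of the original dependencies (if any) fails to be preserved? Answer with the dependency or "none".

C3 → C1, C2

Check C3 → C1, C2: no single fragment contains all of {C1, C2, C3}, and the restricted closure of {C3} across the fragments never reaches {C1, C2}.
C1, C3 → C4, C5 is preserved.
C6 → C5 is preserved.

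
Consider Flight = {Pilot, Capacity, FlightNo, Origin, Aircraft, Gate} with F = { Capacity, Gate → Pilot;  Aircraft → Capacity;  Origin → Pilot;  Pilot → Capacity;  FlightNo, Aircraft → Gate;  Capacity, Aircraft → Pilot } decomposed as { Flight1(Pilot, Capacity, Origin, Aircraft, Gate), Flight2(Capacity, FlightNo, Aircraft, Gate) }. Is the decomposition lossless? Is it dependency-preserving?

Lossless test: (Capacity, Aircraft, Gate)⁺ = {Pilot, Capacity, Aircraft, Gate}, which is a superkey of neither fragment — lossy.
Dependency preservation: every FD's attributes lie within a single fragment, so each can be enforced locally — preserved.

lossy but dependency-preserving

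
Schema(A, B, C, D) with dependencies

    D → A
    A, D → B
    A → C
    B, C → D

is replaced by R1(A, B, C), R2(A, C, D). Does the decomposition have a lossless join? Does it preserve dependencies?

lossy and not dependency-preserving

Lossless test: (A, C)⁺ = {A, C}, which is a superkey of neither fragment — lossy.
Dependency preservation: the restricted closure of {A, D} across the fragments never reaches {B}, so A, D → B cannot be enforced without a join — not preserved.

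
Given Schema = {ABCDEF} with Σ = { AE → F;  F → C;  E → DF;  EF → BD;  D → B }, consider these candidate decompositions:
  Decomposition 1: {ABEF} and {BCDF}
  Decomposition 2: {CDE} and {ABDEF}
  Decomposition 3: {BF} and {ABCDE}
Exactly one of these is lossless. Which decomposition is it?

Decomposition 1: common = {BF}, closure = {BCF} → lossy.
Decomposition 2: common = {DE}, closure = {BCDEF} → lossless.
Decomposition 3: common = {B}, closure = {B} → lossy.

Decomposition 2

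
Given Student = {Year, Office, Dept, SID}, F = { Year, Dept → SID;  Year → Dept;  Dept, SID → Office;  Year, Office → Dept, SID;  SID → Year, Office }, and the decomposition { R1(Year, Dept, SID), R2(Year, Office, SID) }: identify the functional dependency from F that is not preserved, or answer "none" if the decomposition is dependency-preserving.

Year, Dept → SID lies within R1.
Year → Dept lies within R1.
Dept, SID → Office: restricted closure across fragments reaches Office.
Year, Office → Dept, SID: restricted closure across fragments reaches Dept, SID.
SID → Year, Office lies within R2.
Every dependency is enforceable on the fragments, so the decomposition is dependency-preserving.

none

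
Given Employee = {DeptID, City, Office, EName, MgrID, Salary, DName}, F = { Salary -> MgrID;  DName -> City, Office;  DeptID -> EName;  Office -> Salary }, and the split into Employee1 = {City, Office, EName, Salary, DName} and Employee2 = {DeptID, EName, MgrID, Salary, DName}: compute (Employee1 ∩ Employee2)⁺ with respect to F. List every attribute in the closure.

City, Office, EName, MgrID, Salary, DName

Employee1 ∩ Employee2 = {EName, Salary, DName}.
Salary → MgrID applies, adding MgrID
DName → City, Office applies, adding City, Office
Closure: {City, Office, EName, MgrID, Salary, DName}.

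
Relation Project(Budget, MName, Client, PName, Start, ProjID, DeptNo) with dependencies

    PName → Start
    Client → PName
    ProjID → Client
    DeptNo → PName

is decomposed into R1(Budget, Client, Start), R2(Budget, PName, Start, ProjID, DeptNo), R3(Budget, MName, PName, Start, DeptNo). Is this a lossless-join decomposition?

No

Chase test. Columns are Budget, MName, Client, PName, Start, ProjID, DeptNo; row i has aⱼ where attribute j ∈ Ri, else bᵢⱼ.
Initial tableau (one row per fragment):
  row 1: a1 b12 a3 b14 a5 b16 b17
  row 2: a1 b22 b23 a4 a5 a6 a7
  row 3: a1 a2 b33 a4 a5 b36 a7
No row becomes fully distinguished — the join is lossy.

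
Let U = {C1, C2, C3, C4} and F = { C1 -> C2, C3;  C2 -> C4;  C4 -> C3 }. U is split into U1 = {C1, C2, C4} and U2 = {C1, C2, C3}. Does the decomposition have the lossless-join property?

Common attributes: U1 ∩ U2 = {C1, C2}.
Closure of {C1, C2}: C1 → C2, C3 applies, adding C3; C2 → C4 applies, adding C4. So (C1, C2)⁺ = {C1, C2, C3, C4}.
This closure contains every attribute of U1, so U1 ∩ U2 → U1. The join is lossless.

Yes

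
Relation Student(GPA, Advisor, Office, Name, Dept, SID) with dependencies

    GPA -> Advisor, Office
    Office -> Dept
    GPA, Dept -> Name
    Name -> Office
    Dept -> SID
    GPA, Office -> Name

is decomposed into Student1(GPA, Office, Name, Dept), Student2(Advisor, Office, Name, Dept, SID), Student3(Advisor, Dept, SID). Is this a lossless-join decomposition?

Chase test. Columns are GPA, Advisor, Office, Name, Dept, SID; row i has aⱼ where attribute j ∈ Studenti, else bᵢⱼ.
Initial tableau (one row per fragment):
  row 1: a1 b12 a3 a4 a5 b16
  row 2: b21 a2 a3 a4 a5 a6
  row 3: b31 a2 b33 b34 a5 a6
Rows 1 and 2 agree on Dept; apply Dept→SID and equate their SID entries.
No row becomes fully distinguished — the join is lossy.

No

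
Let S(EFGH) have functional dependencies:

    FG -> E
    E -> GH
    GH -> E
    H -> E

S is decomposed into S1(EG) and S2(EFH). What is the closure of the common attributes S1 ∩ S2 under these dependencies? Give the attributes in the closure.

S1 ∩ S2 = {E}.
E → GH applies, adding GH
Closure: {EGH}.

EGH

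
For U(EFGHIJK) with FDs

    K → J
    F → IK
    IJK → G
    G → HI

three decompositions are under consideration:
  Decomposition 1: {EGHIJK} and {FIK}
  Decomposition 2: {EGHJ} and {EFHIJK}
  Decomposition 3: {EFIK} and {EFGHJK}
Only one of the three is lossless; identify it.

Decomposition 1: common = {IK}, closure = {GHIJK} → lossy.
Decomposition 2: common = {EHJ}, closure = {EHJ} → lossy.
Decomposition 3: common = {EFK}, closure = {EFGHIJK} → lossless.

Decomposition 3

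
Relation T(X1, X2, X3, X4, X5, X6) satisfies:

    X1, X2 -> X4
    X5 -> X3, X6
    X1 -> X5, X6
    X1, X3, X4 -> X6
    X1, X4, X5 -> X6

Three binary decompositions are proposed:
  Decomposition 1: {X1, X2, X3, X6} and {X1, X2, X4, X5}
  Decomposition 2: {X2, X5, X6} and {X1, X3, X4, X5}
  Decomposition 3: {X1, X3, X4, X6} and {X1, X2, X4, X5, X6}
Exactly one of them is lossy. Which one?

Decomposition 1: common = {X1, X2}, closure = {X1, X2, X3, X4, X5, X6} → lossless.
Decomposition 2: common = {X5}, closure = {X3, X5, X6} → lossy.
Decomposition 3: common = {X1, X4, X6}, closure = {X1, X3, X4, X5, X6} → lossless.

Decomposition 2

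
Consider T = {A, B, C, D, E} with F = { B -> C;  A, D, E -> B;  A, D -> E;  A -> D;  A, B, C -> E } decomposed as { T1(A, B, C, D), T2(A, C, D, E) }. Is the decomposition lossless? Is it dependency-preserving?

lossless and dependency-preserving

Lossless test: (A, C, D)⁺ = {A, B, C, D, E}, which contains all of one fragment — lossless.
Dependency preservation: A, D, E → B; A, B, C → E are not contained in any single fragment, but the restricted closure of each left-hand side across the fragments still reaches the right-hand side; the remaining FDs each lie inside some fragment. All dependencies are preserved.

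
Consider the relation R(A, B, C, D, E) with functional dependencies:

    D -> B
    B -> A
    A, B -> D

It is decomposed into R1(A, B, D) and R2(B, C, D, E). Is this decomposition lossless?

Common attributes: R1 ∩ R2 = {B, D}.
Closure of {B, D}: B → A applies, adding A. So (B, D)⁺ = {A, B, D}.
This closure contains every attribute of R1, so R1 ∩ R2 → R1. The join is lossless.

Yes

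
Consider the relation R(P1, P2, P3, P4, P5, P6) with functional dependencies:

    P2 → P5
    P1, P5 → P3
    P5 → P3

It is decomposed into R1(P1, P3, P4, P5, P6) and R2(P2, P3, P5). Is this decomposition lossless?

Common attributes: R1 ∩ R2 = {P3, P5}.
No dependency enlarges {P3, P5}, so (P3, P5)⁺ = {P3, P5}.
The closure contains neither all of R1 = {P1, P3, P4, P5, P6} nor all of R2 = {P2, P3, P5}, so the common attributes are not a superkey of either fragment. The join is lossy.

No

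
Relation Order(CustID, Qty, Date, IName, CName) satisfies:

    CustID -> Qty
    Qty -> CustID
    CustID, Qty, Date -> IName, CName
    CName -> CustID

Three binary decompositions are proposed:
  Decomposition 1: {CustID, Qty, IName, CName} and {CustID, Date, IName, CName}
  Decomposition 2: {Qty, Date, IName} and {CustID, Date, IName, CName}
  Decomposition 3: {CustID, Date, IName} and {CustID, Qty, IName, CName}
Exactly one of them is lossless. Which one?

Decomposition 1: common = {CustID, IName, CName}, closure = {CustID, Qty, IName, CName} → lossless.
Decomposition 2: common = {Date, IName}, closure = {Date, IName} → lossy.
Decomposition 3: common = {CustID, IName}, closure = {CustID, Qty, IName} → lossy.

Decomposition 1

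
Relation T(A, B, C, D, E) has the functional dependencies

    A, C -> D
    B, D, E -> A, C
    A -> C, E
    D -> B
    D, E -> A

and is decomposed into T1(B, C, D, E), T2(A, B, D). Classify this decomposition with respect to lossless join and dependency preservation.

lossy and not dependency-preserving

Lossless test: (B, D)⁺ = {B, D}, which is a superkey of neither fragment — lossy.
Dependency preservation: the restricted closure of {B, D, E} across the fragments never reaches {A, C}, so B, D, E → A, C cannot be enforced without a join — not preserved.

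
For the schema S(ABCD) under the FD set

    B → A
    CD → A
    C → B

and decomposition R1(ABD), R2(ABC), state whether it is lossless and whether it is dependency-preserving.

Lossless test: (AB)⁺ = {AB}, which is a superkey of neither fragment — lossy.
Dependency preservation: CD → A is not contained in any single fragment, but the restricted closure of its left-hand side across the fragments still reaches the right-hand side; the remaining FDs each lie inside some fragment. All dependencies are preserved.

lossy but dependency-preserving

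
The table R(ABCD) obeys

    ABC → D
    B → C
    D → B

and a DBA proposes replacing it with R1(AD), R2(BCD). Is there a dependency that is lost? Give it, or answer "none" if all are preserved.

Check ABC → D: no single fragment contains all of {ABCD}, and the restricted closure of {ABC} across the fragments never reaches {D}.
B → C is preserved.
D → B is preserved.

ABC → D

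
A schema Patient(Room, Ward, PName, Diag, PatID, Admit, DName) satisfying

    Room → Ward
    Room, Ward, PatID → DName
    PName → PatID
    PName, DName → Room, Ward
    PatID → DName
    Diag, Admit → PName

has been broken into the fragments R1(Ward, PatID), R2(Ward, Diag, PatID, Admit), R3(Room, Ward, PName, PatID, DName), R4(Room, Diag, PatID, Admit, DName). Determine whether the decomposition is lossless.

Chase test. Columns are Room, Ward, PName, Diag, PatID, Admit, DName; row i has aⱼ where attribute j ∈ Ri, else bᵢⱼ.
Initial tableau (one row per fragment):
  row 1: b11 a2 b13 b14 a5 b16 b17
  row 2: b21 a2 b23 a4 a5 a6 b27
  row 3: a1 a2 a3 b34 a5 b36 a7
  row 4: a1 b42 b43 a4 a5 a6 a7
Rows 3 and 4 agree on Room; apply Room→Ward and equate their Ward entries.
Rows 1 and 2 agree on PatID; apply PatID→DName and equate their DName entries.
Rows 1 and 3 agree on PatID; apply PatID→DName and equate their DName entries.
Rows 2 and 4 agree on Diag, Admit; apply Diag, Admit→PName and equate their PName entries.
Rows 2 and 4 agree on PName, DName; apply PName, DName→Room, Ward and equate their Room, Ward entries.
No row becomes fully distinguished — the join is lossy.

No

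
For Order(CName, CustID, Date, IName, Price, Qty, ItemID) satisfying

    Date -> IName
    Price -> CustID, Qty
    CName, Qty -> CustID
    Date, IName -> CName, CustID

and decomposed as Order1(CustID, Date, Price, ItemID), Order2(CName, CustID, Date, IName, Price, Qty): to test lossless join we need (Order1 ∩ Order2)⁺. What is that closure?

Order1 ∩ Order2 = {CustID, Date, Price}.
Date → IName applies, adding IName
Price → CustID, Qty applies, adding Qty
Date, IName → CName, CustID applies, adding CName
Closure: {CName, CustID, Date, IName, Price, Qty}.

CName, CustID, Date, IName, Price, Qty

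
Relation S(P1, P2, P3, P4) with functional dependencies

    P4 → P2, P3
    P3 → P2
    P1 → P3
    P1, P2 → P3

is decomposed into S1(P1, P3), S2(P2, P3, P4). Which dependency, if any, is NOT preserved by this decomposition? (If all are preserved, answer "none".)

none

P4 → P2, P3 lies within S2.
P3 → P2 lies within S2.
P1 → P3 lies within S1.
P1, P2 → P3: restricted closure across fragments reaches P3.
Every dependency is enforceable on the fragments, so the decomposition is dependency-preserving.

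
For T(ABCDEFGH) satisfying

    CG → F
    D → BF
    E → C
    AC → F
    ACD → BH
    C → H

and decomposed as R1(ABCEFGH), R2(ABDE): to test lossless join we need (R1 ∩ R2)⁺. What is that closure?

ABCEFH

R1 ∩ R2 = {ABE}.
E → C applies, adding C
AC → F applies, adding F
C → H applies, adding H
Closure: {ABCEFH}.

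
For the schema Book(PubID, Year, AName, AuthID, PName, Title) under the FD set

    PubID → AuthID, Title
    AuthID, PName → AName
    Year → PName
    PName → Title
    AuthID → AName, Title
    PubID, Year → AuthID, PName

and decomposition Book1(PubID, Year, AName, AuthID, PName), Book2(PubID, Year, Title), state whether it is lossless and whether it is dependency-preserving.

Lossless test: (PubID, Year)⁺ = {PubID, Year, AName, AuthID, PName, Title}, which contains all of one fragment — lossless.
Dependency preservation: the restricted closure of {PName} across the fragments never reaches {Title}, so PName → Title cannot be enforced without a join — not preserved.

lossless but not dependency-preserving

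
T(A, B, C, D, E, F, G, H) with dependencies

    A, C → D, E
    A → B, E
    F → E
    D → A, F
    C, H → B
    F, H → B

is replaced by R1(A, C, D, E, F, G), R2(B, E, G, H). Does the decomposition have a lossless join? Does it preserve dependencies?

lossy and not dependency-preserving

Lossless test: (E, G)⁺ = {E, G}, which is a superkey of neither fragment — lossy.
Dependency preservation: the restricted closure of {A} across the fragments never reaches {B, E}, so A → B, E cannot be enforced without a join — not preserved.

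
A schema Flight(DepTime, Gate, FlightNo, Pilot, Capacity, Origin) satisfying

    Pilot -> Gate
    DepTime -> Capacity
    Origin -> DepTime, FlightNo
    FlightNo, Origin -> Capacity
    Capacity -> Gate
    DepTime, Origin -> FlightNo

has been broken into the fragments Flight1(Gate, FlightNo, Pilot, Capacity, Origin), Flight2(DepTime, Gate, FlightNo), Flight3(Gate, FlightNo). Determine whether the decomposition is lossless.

Chase test. Columns are DepTime, Gate, FlightNo, Pilot, Capacity, Origin; row i has aⱼ where attribute j ∈ Flighti, else bᵢⱼ.
Initial tableau (one row per fragment):
  row 1: b11 a2 a3 a4 a5 a6
  row 2: a1 a2 a3 b24 b25 b26
  row 3: b31 a2 a3 b34 b35 b36
No row becomes fully distinguished — the join is lossy.

No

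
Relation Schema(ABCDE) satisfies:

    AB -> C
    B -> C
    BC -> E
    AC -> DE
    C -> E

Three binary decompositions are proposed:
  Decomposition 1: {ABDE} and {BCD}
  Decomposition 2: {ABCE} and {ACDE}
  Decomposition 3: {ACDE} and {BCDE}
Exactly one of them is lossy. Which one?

Decomposition 3

Decomposition 1: common = {BD}, closure = {BCDE} → lossless.
Decomposition 2: common = {ACE}, closure = {ACDE} → lossless.
Decomposition 3: common = {CDE}, closure = {CDE} → lossy.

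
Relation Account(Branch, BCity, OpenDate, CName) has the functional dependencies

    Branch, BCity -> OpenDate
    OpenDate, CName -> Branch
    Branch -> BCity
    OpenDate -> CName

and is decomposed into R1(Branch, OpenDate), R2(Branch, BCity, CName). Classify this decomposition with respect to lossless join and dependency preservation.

lossless and dependency-preserving

Lossless test: (Branch)⁺ = {Branch, BCity, OpenDate, CName}, which contains all of one fragment — lossless.
Dependency preservation: Branch, BCity → OpenDate; OpenDate, CName → Branch; OpenDate → CName are not contained in any single fragment, but the restricted closure of each left-hand side across the fragments still reaches the right-hand side; the remaining FDs each lie inside some fragment. All dependencies are preserved.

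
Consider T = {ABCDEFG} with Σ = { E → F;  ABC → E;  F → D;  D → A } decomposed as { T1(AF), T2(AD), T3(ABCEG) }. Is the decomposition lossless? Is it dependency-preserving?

lossy and not dependency-preserving

Lossless test (chase): applying each FD to every pair of rows produces no changes in the tableau, so no row becomes fully distinguished — the join is lossy.
Dependency preservation: the restricted closure of {E} across the fragments never reaches {F}, so E → F cannot be enforced without a join — not preserved.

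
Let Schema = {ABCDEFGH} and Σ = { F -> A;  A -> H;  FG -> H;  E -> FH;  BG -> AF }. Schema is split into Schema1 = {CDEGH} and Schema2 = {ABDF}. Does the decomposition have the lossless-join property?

No

Common attributes: Schema1 ∩ Schema2 = {D}.
No dependency enlarges {D}, so (D)⁺ = {D}.
The closure contains neither all of Schema1 = {CDEGH} nor all of Schema2 = {ABDF}, so the common attributes are not a superkey of either fragment. The join is lossy.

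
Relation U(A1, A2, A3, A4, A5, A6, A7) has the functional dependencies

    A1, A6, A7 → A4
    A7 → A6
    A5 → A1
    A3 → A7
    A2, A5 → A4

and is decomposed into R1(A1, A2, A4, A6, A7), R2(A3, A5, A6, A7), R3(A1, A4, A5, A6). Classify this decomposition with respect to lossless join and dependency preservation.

lossy and not dependency-preserving

Lossless test (chase): Rows 2 and 3 agree on A5; apply A5→A1 and equate their A1 entries. Rows 1 and 2 agree on A1, A6, A7; apply A1, A6, A7→A4 and equate their A4 entries. No row becomes fully distinguished — the join is lossy.
Dependency preservation: the restricted closure of {A2, A5} across the fragments never reaches {A4}, so A2, A5 → A4 cannot be enforced without a join — not preserved.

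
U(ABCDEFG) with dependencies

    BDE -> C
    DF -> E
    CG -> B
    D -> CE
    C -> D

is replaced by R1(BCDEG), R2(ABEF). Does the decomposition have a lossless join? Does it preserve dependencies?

Lossless test: (BE)⁺ = {BE}, which is a superkey of neither fragment — lossy.
Dependency preservation: DF → E is not contained in any single fragment, but the restricted closure of its left-hand side across the fragments still reaches the right-hand side; the remaining FDs each lie inside some fragment. All dependencies are preserved.

lossy but dependency-preserving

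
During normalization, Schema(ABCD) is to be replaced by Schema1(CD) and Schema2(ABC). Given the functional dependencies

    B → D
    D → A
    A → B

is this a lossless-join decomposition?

Common attributes: Schema1 ∩ Schema2 = {C}.
No dependency enlarges {C}, so (C)⁺ = {C}.
The closure contains neither all of Schema1 = {CD} nor all of Schema2 = {ABC}, so the common attributes are not a superkey of either fragment. The join is lossy.

No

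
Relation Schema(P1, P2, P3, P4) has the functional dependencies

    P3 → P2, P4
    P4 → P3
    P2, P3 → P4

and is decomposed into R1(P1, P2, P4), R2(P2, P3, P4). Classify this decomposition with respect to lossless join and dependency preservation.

lossless and dependency-preserving

Lossless test: (P2, P4)⁺ = {P2, P3, P4}, which contains all of one fragment — lossless.
Dependency preservation: every FD's attributes lie within a single fragment, so each can be enforced locally — preserved.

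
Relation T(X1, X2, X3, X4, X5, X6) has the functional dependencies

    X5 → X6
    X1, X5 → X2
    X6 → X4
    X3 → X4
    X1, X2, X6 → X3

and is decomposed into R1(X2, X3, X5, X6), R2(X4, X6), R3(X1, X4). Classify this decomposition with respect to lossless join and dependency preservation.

Lossless test (chase): Rows 1 and 2 agree on X6; apply X6→X4 and equate their X4 entries. No row becomes fully distinguished — the join is lossy.
Dependency preservation: the restricted closure of {X1, X5} across the fragments never reaches {X2}, so X1, X5 → X2 cannot be enforced without a join — not preserved.

lossy and not dependency-preserving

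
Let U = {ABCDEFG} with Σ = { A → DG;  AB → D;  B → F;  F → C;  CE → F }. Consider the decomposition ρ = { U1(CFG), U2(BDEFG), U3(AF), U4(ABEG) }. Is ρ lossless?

Chase test. Columns are ABCDEFG; row i has aⱼ where attribute j ∈ Ui, else bᵢⱼ.
Initial tableau (one row per fragment):
  row 1: b11 b12 a3 b14 b15 a6 a7
  row 2: b21 a2 b23 a4 a5 a6 a7
  row 3: a1 b32 b33 b34 b35 a6 b37
  row 4: a1 a2 b43 b44 a5 b46 a7
Rows 3 and 4 agree on A; apply A→DG and equate their DG entries.
Rows 2 and 4 agree on B; apply B→F and equate their F entries.
Rows 1 and 2 agree on F; apply F→C and equate their C entries.
Rows 1 and 3 agree on F; apply F→C and equate their C entries.
Rows 1 and 4 agree on F; apply F→C and equate their C entries.
No row becomes fully distinguished — the join is lossy.

No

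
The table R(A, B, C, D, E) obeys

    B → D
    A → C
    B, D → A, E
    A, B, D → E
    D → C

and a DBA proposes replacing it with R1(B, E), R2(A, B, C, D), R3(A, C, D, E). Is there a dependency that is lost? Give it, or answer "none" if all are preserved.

B → D lies within R2.
A → C lies within R2.
B, D → A, E: restricted closure across fragments reaches A, E.
A, B, D → E: restricted closure across fragments reaches E.
D → C lies within R2.
Every dependency is enforceable on the fragments, so the decomposition is dependency-preserving.

none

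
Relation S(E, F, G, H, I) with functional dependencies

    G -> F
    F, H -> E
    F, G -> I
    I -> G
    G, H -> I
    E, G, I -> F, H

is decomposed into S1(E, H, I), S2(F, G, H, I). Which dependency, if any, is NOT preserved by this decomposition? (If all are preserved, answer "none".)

F, H -> E

Check F, H → E: no single fragment contains all of {E, F, H}, and the restricted closure of {F, H} across the fragments never reaches {E}.
G → F is preserved.
F, G → I is preserved.
I → G is preserved.
G, H → I is preserved.
E, G, I → F, H is preserved.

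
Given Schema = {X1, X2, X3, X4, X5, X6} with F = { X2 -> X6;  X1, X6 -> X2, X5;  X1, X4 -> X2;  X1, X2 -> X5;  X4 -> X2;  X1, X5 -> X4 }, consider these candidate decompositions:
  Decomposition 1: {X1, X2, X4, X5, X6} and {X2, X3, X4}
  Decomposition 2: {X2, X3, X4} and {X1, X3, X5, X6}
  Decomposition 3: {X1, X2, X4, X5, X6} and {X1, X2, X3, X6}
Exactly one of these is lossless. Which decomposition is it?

Decomposition 3

Decomposition 1: common = {X2, X4}, closure = {X2, X4, X6} → lossy.
Decomposition 2: common = {X3}, closure = {X3} → lossy.
Decomposition 3: common = {X1, X2, X6}, closure = {X1, X2, X4, X5, X6} → lossless.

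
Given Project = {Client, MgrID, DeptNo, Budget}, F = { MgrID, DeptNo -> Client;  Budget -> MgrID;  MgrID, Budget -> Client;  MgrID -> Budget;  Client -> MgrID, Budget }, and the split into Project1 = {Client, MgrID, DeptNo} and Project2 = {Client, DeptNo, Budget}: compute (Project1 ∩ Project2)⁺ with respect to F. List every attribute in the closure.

Project1 ∩ Project2 = {Client, DeptNo}.
Client → MgrID, Budget applies, adding MgrID, Budget
Closure: {Client, MgrID, DeptNo, Budget}.

Client, MgrID, DeptNo, Budget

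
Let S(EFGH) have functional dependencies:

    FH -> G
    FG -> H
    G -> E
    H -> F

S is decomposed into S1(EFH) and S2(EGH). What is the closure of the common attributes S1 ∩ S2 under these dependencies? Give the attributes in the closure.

S1 ∩ S2 = {EH}.
H → F applies, adding F
FH → G applies, adding G
Closure: {EFGH}.

EFGH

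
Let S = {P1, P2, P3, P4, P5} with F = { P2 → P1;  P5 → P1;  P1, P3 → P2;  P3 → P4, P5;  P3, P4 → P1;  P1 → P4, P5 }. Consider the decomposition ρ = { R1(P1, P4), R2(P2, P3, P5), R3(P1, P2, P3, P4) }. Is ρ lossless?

Yes

Chase test. Columns are P1, P2, P3, P4, P5; row i has aⱼ where attribute j ∈ Ri, else bᵢⱼ.
Initial tableau (one row per fragment):
  row 1: a1 b12 b13 a4 b15
  row 2: b21 a2 a3 b24 a5
  row 3: a1 a2 a3 a4 b35
Rows 2 and 3 agree on P2; apply P2→P1 and equate their P1 entries.
Rows 2 and 3 agree on P3; apply P3→P4, P5 and equate their P4, P5 entries.
Rows 1 and 2 agree on P1; apply P1→P4, P5 and equate their P4, P5 entries.
Row 2 is now all distinguished symbols — the join is lossless.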